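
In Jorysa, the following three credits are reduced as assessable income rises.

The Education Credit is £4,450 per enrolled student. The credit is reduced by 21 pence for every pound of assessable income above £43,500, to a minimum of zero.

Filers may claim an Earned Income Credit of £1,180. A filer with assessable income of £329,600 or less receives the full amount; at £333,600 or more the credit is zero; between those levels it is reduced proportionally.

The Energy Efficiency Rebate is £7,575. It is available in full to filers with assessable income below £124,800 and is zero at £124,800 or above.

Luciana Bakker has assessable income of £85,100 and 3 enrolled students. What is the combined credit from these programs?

£13,369

Education Credit: base = 3 × £4,450 = £13,350. 21% of the £41,600 excess over £43,500 is £8,736; credit = £13,350 − £8,736 = £4,614.
Earned Income Credit: £85,100 is at or below the £329,600 threshold, so the full £1,180 applies.
Energy Efficiency Rebate: £85,100 is below the £124,800 cutoff, so the full £7,575 applies.
Total: £4,614 + £1,180 + £7,575 = £13,369.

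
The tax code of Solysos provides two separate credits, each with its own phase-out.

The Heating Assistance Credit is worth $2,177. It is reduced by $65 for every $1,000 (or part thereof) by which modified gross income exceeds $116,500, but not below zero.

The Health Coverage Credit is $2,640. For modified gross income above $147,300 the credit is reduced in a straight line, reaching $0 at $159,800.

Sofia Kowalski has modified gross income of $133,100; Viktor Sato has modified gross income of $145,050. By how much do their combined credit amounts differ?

Sofia ($133,100): Heating Assistance Credit: income exceeds $116,500 by $16,600, which is 17 full-or-partial $1,000 increments; reduction = 17 × $65 = $1,105, leaving $1,072. Health Coverage Credit: $133,100 is at or below the $147,300 threshold, so the full $2,640 applies. total $1,072 + $2,640 = $3,712
Viktor ($145,050): Heating Assistance Credit: income exceeds $116,500 by $28,550, which is 29 full-or-partial $1,000 increments; reduction = 29 × $65 = $1,885, leaving $292. Health Coverage Credit: $145,050 is at or below the $147,300 threshold, so the full $2,640 applies. total $292 + $2,640 = $2,932
Difference: |$3,712 − $2,932| = $780.

$780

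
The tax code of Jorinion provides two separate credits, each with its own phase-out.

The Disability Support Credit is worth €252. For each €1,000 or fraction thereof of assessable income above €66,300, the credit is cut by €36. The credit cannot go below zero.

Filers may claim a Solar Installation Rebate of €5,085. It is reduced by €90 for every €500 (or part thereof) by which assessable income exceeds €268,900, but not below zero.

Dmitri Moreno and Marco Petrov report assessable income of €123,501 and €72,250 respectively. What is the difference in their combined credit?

€36

Dmitri (€123,501): Disability Support Credit: income exceeds €66,300 by €57,201 → 58 increments × €36 = €2,088 ≥ base, so the credit is €0. Solar Installation Rebate: €123,501 is at or below the €268,900 threshold, so the full €5,085 applies. total €0 + €5,085 = €5,085
Marco (€72,250): Disability Support Credit: income exceeds €66,300 by €5,950, which is 6 full-or-partial €1,000 increments; reduction = 6 × €36 = €216, leaving €36. Solar Installation Rebate: €72,250 is at or below the €268,900 threshold, so the full €5,085 applies. total €36 + €5,085 = €5,121
Difference: |€5,085 − €5,121| = €36.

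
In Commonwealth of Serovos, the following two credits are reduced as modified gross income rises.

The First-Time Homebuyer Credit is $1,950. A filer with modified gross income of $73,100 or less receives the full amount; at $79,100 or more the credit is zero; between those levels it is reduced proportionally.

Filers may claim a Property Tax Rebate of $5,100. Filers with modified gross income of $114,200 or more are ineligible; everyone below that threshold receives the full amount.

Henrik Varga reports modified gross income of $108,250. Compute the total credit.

$5,100

First-Time Homebuyer Credit: $108,250 is at or above $79,100, so the credit is $0.
Property Tax Rebate: $108,250 is below the $114,200 cutoff, so the full $5,100 applies.
Total: $0 + $5,100 = $5,100.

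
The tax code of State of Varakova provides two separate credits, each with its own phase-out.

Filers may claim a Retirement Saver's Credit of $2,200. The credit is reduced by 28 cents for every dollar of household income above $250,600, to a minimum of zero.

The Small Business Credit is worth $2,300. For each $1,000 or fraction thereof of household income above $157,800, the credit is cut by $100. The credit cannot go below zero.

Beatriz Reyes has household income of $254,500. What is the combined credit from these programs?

$1,108

Retirement Saver's Credit: 28% of the $3,900 excess over $250,600 is $1,092; credit = $2,200 − $1,092 = $1,108.
Small Business Credit: income exceeds $157,800 by $96,700 → 97 increments × $100 = $9,700 ≥ base, so the credit is $0.
Total: $1,108 + $0 = $1,108.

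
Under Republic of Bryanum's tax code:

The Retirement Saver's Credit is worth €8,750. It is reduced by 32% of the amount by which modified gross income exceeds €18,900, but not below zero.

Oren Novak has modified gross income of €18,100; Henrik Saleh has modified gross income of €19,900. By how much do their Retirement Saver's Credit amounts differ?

€320

Oren (€18,100): Retirement Saver's Credit: €18,100 is at or below the €18,900 threshold, so the full €8,750 applies.
Henrik (€19,900): Retirement Saver's Credit: 32% of the €1,000 excess over €18,900 is €320; credit = €8,750 − €320 = €8,430.
Difference: |€8,750 − €8,430| = €320.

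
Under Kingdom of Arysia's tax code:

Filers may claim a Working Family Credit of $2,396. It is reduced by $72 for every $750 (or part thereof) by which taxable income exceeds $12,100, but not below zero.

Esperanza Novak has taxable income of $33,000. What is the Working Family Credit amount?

Working Family Credit: income exceeds $12,100 by $20,900, which is 28 full-or-partial $750 increments; reduction = 28 × $72 = $2,016, leaving $380.

$380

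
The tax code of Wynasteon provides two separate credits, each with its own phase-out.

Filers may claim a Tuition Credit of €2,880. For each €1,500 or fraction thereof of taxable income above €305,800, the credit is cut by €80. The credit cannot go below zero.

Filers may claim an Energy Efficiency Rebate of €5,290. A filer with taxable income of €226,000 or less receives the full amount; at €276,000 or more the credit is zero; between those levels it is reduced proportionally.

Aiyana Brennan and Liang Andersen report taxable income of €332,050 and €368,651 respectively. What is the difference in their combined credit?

€1,440

Aiyana (€332,050): Tuition Credit: income exceeds €305,800 by €26,250, which is 18 full-or-partial €1,500 increments; reduction = 18 × €80 = €1,440, leaving €1,440. Energy Efficiency Rebate: €332,050 is at or above €276,000, so the credit is €0. total €1,440 + €0 = €1,440
Liang (€368,651): Tuition Credit: income exceeds €305,800 by €62,851 → 42 increments × €80 = €3,360 ≥ base, so the credit is €0. Energy Efficiency Rebate: €368,651 is at or above €276,000, so the credit is €0. total €0 + €0 = €0
Difference: |€1,440 − €0| = €1,440.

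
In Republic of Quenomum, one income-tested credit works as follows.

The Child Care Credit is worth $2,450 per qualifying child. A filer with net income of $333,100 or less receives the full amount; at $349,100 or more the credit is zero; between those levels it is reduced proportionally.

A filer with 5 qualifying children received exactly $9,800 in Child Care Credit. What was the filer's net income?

Full credit = 5 × $2,450 = $12,250.
$9,800 is 9,800/12,250 of the full $12,250, so 2,450/12,250 of the $16,000 range has been used: income = $333,100 + $16,000 × 2,450/12,250 = $336,300.

$336,300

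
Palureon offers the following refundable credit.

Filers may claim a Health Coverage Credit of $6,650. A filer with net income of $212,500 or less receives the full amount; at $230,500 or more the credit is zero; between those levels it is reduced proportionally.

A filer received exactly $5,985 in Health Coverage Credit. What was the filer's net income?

$5,985 is 5,985/6,650 of the full $6,650, so 665/6,650 of the $18,000 range has been used: income = $212,500 + $18,000 × 665/6,650 = $214,300.

$214,300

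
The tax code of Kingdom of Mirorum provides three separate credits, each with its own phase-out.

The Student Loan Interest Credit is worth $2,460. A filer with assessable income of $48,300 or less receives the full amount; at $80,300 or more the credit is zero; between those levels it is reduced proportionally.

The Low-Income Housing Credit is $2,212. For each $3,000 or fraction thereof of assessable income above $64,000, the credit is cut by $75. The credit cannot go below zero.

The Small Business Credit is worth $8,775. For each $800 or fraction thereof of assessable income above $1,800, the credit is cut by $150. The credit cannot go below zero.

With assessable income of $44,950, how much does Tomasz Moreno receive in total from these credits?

$5,347

Student Loan Interest Credit: $44,950 is at or below the $48,300 threshold, so the full $2,460 applies.
Low-Income Housing Credit: $44,950 is at or below the $64,000 threshold, so the full $2,212 applies.
Small Business Credit: income exceeds $1,800 by $43,150, which is 54 full-or-partial $800 increments; reduction = 54 × $150 = $8,100, leaving $675.
Total: $2,460 + $2,212 + $675 = $5,347.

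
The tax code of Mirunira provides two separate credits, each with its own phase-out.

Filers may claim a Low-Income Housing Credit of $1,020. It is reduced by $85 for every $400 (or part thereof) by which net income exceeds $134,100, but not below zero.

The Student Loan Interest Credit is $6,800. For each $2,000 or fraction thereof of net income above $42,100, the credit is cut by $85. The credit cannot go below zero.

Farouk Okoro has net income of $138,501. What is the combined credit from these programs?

Low-Income Housing Credit: income exceeds $134,100 by $4,401 → 12 increments × $85 = $1,020 ≥ base, so the credit is $0.
Student Loan Interest Credit: income exceeds $42,100 by $96,401, which is 49 full-or-partial $2,000 increments; reduction = 49 × $85 = $4,165, leaving $2,635.
Total: $0 + $2,635 = $2,635.

$2,635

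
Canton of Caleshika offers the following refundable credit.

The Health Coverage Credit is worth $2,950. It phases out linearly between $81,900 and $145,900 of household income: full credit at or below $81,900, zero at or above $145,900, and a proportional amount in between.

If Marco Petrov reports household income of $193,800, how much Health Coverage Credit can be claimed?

$0

Health Coverage Credit: $193,800 is at or above $145,900, so the credit is $0.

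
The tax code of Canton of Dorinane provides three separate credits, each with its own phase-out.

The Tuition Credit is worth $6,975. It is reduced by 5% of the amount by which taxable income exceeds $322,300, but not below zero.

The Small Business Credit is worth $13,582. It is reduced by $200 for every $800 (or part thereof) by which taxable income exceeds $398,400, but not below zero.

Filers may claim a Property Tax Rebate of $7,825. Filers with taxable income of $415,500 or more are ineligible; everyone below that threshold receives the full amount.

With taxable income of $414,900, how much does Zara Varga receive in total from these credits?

$19,552

Tuition Credit: 5% of the $92,600 excess over $322,300 is $4,630; credit = $6,975 − $4,630 = $2,345.
Small Business Credit: income exceeds $398,400 by $16,500, which is 21 full-or-partial $800 increments; reduction = 21 × $200 = $4,200, leaving $9,382.
Property Tax Rebate: $414,900 is below the $415,500 cutoff, so the full $7,825 applies.
Total: $2,345 + $9,382 + $7,825 = $19,552.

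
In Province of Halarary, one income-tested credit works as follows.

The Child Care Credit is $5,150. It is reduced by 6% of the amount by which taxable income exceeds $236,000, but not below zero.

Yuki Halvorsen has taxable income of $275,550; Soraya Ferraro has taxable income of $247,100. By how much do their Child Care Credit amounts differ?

Yuki ($275,550): Child Care Credit: 6% of the $39,550 excess over $236,000 is $2,373; credit = $5,150 − $2,373 = $2,777.
Soraya ($247,100): Child Care Credit: 6% of the $11,100 excess over $236,000 is $666; credit = $5,150 − $666 = $4,484.
Difference: |$2,777 − $4,484| = $1,707.

$1,707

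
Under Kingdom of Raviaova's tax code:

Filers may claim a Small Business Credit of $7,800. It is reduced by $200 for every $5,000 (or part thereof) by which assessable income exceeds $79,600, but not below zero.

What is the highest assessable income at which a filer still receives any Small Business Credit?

$269,600

After 38 increments the reduction is 38 × $200 = $7,600, leaving $200; one more increment wipes it out. Increment 38 ends at excess 38 × $5,000 = $190,000, so the highest qualifying income is $79,600 + $190,000 = $269,600.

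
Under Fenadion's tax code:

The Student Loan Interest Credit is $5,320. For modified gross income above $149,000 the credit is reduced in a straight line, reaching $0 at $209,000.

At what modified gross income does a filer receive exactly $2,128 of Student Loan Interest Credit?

$185,000

$2,128 is 2,128/5,320 of the full $5,320, so 3,192/5,320 of the $60,000 range has been used: income = $149,000 + $60,000 × 3,192/5,320 = $185,000.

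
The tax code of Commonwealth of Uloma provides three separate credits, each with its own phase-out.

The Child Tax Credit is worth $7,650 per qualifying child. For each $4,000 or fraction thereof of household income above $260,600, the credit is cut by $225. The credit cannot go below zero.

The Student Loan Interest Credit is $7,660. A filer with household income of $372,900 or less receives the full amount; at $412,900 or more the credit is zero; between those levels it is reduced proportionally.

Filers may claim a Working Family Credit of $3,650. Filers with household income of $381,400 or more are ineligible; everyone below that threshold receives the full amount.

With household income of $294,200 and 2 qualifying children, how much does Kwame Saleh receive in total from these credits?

$24,585

Child Tax Credit: base = 2 × $7,650 = $15,300. income exceeds $260,600 by $33,600, which is 9 full-or-partial $4,000 increments; reduction = 9 × $225 = $2,025, leaving $13,275.
Student Loan Interest Credit: $294,200 is at or below the $372,900 threshold, so the full $7,660 applies.
Working Family Credit: $294,200 is below the $381,400 cutoff, so the full $3,650 applies.
Total: $13,275 + $7,660 + $3,650 = $24,585.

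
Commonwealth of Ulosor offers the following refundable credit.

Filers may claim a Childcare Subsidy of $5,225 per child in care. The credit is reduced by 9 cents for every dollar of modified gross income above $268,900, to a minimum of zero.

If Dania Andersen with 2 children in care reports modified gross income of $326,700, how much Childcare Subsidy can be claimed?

Childcare Subsidy: base = 2 × $5,225 = $10,450. 9% of the $57,800 excess over $268,900 is $5,202; credit = $10,450 − $5,202 = $5,248.

$5,248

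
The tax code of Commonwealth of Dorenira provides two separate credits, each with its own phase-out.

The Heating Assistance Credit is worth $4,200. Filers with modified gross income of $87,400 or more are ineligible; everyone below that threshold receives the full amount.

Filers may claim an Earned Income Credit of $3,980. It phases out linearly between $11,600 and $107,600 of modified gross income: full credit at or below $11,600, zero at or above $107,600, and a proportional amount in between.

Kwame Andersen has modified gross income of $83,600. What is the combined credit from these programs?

Heating Assistance Credit: $83,600 is below the $87,400 cutoff, so the full $4,200 applies.
Earned Income Credit: $83,600 is $72,000 into a $96,000 phase-out range, leaving 24,000/96,000 of the credit: $3,980 × 24,000/96,000 = $995.
Total: $4,200 + $995 = $5,195.

$5,195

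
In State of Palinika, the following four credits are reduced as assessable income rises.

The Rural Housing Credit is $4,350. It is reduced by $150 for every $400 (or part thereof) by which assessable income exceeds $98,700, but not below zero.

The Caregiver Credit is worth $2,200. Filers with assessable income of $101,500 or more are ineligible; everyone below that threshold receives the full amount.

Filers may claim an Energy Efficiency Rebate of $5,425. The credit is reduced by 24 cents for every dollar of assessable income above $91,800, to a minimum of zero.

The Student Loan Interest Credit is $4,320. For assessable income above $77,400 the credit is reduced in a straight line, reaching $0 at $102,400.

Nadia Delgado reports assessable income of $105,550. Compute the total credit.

Rural Housing Credit: income exceeds $98,700 by $6,850, which is 18 full-or-partial $400 increments; reduction = 18 × $150 = $2,700, leaving $1,650.
Caregiver Credit: $105,550 meets or exceeds the $101,500 cutoff, so the credit is $0.
Energy Efficiency Rebate: 24% of the $13,750 excess over $91,800 is $3,300; credit = $5,425 − $3,300 = $2,125.
Student Loan Interest Credit: $105,550 is at or above $102,400, so the credit is $0.
Total: $1,650 + $0 + $2,125 + $0 = $3,775.

$3,775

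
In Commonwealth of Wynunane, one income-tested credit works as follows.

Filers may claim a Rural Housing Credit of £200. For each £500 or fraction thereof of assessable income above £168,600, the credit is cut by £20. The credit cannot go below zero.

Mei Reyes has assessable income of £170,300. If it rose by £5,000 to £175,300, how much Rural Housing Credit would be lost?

At £170,300 — income exceeds £168,600 by £1,700, which is 4 full-or-partial £500 increments; reduction = 4 × £20 = £80, leaving £120.
At £175,300 — income exceeds £168,600 by £6,700 → 14 increments × £20 = £280 ≥ base, so the credit is £0.
Lost: £120 − £0 = £120.

£120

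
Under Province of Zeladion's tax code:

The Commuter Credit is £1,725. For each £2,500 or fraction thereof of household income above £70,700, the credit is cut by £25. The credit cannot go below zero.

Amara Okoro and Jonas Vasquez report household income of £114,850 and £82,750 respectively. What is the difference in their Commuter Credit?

Amara (£114,850): Commuter Credit: income exceeds £70,700 by £44,150, which is 18 full-or-partial £2,500 increments; reduction = 18 × £25 = £450, leaving £1,275.
Jonas (£82,750): Commuter Credit: income exceeds £70,700 by £12,050, which is 5 full-or-partial £2,500 increments; reduction = 5 × £25 = £125, leaving £1,600.
Difference: |£1,275 − £1,600| = £325.

£325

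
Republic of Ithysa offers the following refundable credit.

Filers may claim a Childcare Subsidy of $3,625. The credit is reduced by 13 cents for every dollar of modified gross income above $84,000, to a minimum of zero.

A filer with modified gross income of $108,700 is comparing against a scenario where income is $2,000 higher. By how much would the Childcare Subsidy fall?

At $108,700 — 13% of the $24,700 excess over $84,000 is $3,211; credit = $3,625 − $3,211 = $414.
At $110,700 — 13% of the $26,700 excess over $84,000 is $3,471; credit = $3,625 − $3,471 = $154.
Lost: $414 − $154 = $260.

$260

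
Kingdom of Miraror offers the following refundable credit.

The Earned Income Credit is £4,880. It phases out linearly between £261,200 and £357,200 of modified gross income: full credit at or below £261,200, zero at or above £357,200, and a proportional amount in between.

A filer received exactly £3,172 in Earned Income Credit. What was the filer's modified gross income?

£294,800

£3,172 is 3,172/4,880 of the full £4,880, so 1,708/4,880 of the £96,000 range has been used: income = £261,200 + £96,000 × 1,708/4,880 = £294,800.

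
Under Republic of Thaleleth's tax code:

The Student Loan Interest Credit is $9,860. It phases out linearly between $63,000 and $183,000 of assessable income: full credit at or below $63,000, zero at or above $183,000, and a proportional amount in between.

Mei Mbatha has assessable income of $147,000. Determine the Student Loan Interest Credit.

Student Loan Interest Credit: $147,000 is $84,000 into a $120,000 phase-out range, leaving 36,000/120,000 of the credit: $9,860 × 36,000/120,000 = $2,958.

$2,958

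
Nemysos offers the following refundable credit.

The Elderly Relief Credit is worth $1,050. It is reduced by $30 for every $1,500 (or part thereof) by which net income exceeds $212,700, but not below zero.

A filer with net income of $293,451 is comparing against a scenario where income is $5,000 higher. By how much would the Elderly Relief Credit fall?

At $293,451 — income exceeds $212,700 by $80,751 → 54 increments × $30 = $1,620 ≥ base, so the credit is $0.
At $298,451 — income exceeds $212,700 by $85,751 → 58 increments × $30 = $1,740 ≥ base, so the credit is $0.
Lost: $0 − $0 = $0.

$0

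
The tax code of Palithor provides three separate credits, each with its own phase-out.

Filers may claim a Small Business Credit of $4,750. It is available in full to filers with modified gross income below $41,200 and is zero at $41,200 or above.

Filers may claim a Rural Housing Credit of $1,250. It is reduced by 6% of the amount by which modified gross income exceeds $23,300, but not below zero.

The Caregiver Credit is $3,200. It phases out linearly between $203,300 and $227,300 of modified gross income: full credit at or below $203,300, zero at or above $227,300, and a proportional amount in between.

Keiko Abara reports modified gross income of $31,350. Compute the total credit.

Small Business Credit: $31,350 is below the $41,200 cutoff, so the full $4,750 applies.
Rural Housing Credit: 6% of the $8,050 excess over $23,300 is $483; credit = $1,250 − $483 = $767.
Caregiver Credit: $31,350 is at or below the $203,300 threshold, so the full $3,200 applies.
Total: $4,750 + $767 + $3,200 = $8,717.

$8,717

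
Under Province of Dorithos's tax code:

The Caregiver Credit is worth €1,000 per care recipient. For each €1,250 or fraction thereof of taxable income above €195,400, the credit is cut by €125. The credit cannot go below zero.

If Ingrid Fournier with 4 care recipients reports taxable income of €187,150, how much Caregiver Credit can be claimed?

€4,000

Caregiver Credit: base = 4 × €1,000 = €4,000. €187,150 is at or below the €195,400 threshold, so the full €4,000 applies.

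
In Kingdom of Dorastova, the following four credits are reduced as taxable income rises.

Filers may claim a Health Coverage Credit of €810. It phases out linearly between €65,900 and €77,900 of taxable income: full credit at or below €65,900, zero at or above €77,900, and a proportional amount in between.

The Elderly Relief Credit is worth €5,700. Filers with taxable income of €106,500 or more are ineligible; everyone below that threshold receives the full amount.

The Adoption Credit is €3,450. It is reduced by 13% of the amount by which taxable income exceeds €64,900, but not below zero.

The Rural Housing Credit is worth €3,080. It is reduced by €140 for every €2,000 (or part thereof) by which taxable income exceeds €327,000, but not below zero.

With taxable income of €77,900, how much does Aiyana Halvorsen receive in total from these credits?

€10,540

Health Coverage Credit: €77,900 is at or above €77,900, so the credit is €0.
Elderly Relief Credit: €77,900 is below the €106,500 cutoff, so the full €5,700 applies.
Adoption Credit: 13% of the €13,000 excess over €64,900 is €1,690; credit = €3,450 − €1,690 = €1,760.
Rural Housing Credit: €77,900 is at or below the €327,000 threshold, so the full €3,080 applies.
Total: €0 + €5,700 + €1,760 + €3,080 = €10,540.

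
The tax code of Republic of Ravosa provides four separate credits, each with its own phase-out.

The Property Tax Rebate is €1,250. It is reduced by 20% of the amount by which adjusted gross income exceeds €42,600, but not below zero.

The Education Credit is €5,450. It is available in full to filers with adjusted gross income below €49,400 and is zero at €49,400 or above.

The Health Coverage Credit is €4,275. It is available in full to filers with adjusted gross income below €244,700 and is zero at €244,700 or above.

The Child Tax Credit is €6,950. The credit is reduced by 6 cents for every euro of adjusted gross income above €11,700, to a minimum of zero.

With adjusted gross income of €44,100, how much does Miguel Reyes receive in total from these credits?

Property Tax Rebate: 20% of the €1,500 excess over €42,600 is €300; credit = €1,250 − €300 = €950.
Education Credit: €44,100 is below the €49,400 cutoff, so the full €5,450 applies.
Health Coverage Credit: €44,100 is below the €244,700 cutoff, so the full €4,275 applies.
Child Tax Credit: 6% of the €32,400 excess over €11,700 is €1,944; credit = €6,950 − €1,944 = €5,006.
Total: €950 + €5,450 + €4,275 + €5,006 = €15,681.

€15,681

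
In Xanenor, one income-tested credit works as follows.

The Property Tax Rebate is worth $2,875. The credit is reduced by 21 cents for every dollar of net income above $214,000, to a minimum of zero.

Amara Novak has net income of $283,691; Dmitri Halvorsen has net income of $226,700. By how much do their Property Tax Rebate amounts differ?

$208

Amara ($283,691): Property Tax Rebate: 21% of the $69,691 excess over $214,000 is $14,635.11 ≥ base, so the credit is $0.
Dmitri ($226,700): Property Tax Rebate: 21% of the $12,700 excess over $214,000 is $2,667; credit = $2,875 − $2,667 = $208.
Difference: |$0 − $208| = $208.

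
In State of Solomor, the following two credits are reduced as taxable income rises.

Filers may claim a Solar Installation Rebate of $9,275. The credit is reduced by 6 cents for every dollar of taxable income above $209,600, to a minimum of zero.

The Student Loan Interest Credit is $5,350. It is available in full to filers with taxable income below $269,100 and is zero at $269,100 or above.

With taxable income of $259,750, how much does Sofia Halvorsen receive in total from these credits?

Solar Installation Rebate: 6% of the $50,150 excess over $209,600 is $3,009; credit = $9,275 − $3,009 = $6,266.
Student Loan Interest Credit: $259,750 is below the $269,100 cutoff, so the full $5,350 applies.
Total: $6,266 + $5,350 = $11,616.

$11,616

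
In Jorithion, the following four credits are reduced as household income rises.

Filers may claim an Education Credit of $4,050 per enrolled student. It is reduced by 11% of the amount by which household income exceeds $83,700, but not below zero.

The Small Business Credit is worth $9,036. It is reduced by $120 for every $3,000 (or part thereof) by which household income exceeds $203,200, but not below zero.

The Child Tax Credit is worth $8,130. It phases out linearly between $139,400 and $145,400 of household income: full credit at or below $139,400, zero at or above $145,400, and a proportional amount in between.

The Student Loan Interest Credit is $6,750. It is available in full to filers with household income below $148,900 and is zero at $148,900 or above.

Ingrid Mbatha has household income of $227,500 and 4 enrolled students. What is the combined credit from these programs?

$8,338

Education Credit: base = 4 × $4,050 = $16,200. 11% of the $143,800 excess over $83,700 is $15,818; credit = $16,200 − $15,818 = $382.
Small Business Credit: income exceeds $203,200 by $24,300, which is 9 full-or-partial $3,000 increments; reduction = 9 × $120 = $1,080, leaving $7,956.
Child Tax Credit: $227,500 is at or above $145,400, so the credit is $0.
Student Loan Interest Credit: $227,500 meets or exceeds the $148,900 cutoff, so the credit is $0.
Total: $382 + $7,956 + $0 + $0 = $8,338.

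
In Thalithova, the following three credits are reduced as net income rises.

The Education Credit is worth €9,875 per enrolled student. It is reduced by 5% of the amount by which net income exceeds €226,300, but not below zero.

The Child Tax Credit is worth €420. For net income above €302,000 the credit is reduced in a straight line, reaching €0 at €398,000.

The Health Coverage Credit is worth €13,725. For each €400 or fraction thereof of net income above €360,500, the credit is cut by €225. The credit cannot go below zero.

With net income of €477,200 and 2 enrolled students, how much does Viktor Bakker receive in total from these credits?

€7,205

Education Credit: base = 2 × €9,875 = €19,750. 5% of the €250,900 excess over €226,300 is €12,545; credit = €19,750 − €12,545 = €7,205.
Child Tax Credit: €477,200 is at or above €398,000, so the credit is €0.
Health Coverage Credit: income exceeds €360,500 by €116,700 → 292 increments × €225 = €65,700 ≥ base, so the credit is €0.
Total: €7,205 + €0 + €0 = €7,205.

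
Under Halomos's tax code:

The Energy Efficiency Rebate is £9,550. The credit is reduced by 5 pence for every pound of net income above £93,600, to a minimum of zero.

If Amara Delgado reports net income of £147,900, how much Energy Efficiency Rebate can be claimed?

Energy Efficiency Rebate: 5% of the £54,300 excess over £93,600 is £2,715; credit = £9,550 − £2,715 = £6,835.

£6,835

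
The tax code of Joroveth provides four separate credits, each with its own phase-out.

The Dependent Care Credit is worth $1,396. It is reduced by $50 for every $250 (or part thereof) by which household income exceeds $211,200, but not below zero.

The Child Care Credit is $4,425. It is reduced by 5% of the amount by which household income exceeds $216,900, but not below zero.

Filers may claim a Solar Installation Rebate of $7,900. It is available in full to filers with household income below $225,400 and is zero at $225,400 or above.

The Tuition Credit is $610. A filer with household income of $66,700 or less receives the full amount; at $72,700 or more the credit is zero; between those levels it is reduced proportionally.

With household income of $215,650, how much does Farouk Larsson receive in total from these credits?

Dependent Care Credit: income exceeds $211,200 by $4,450, which is 18 full-or-partial $250 increments; reduction = 18 × $50 = $900, leaving $496.
Child Care Credit: $215,650 is at or below the $216,900 threshold, so the full $4,425 applies.
Solar Installation Rebate: $215,650 is below the $225,400 cutoff, so the full $7,900 applies.
Tuition Credit: $215,650 is at or above $72,700, so the credit is $0.
Total: $496 + $4,425 + $7,900 + $0 = $12,821.

$12,821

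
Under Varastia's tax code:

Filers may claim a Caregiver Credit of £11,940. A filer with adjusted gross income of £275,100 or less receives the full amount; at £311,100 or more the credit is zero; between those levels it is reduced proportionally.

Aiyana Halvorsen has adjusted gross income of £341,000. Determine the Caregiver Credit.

Caregiver Credit: £341,000 is at or above £311,100, so the credit is £0.

£0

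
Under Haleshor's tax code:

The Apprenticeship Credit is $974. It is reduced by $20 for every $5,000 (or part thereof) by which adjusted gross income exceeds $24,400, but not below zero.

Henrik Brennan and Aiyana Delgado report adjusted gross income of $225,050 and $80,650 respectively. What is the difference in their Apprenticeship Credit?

Henrik ($225,050): Apprenticeship Credit: income exceeds $24,400 by $200,650, which is 41 full-or-partial $5,000 increments; reduction = 41 × $20 = $820, leaving $154.
Aiyana ($80,650): Apprenticeship Credit: income exceeds $24,400 by $56,250, which is 12 full-or-partial $5,000 increments; reduction = 12 × $20 = $240, leaving $734.
Difference: |$154 − $734| = $580.

$580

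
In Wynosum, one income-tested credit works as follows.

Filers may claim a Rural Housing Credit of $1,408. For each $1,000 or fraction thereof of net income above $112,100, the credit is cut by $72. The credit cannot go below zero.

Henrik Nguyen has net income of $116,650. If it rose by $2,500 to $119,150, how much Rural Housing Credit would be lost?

At $116,650 — income exceeds $112,100 by $4,550, which is 5 full-or-partial $1,000 increments; reduction = 5 × $72 = $360, leaving $1,048.
At $119,150 — income exceeds $112,100 by $7,050, which is 8 full-or-partial $1,000 increments; reduction = 8 × $72 = $576, leaving $832.
Lost: $1,048 − $832 = $216.

$216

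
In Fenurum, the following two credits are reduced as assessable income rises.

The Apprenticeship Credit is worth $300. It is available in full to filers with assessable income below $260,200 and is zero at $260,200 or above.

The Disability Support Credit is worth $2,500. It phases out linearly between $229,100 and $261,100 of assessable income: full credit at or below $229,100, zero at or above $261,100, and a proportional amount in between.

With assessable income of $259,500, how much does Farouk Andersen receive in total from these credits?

Apprenticeship Credit: $259,500 is below the $260,200 cutoff, so the full $300 applies.
Disability Support Credit: $259,500 is $30,400 into a $32,000 phase-out range, leaving 1,600/32,000 of the credit: $2,500 × 1,600/32,000 = $125.
Total: $300 + $125 = $425.

$425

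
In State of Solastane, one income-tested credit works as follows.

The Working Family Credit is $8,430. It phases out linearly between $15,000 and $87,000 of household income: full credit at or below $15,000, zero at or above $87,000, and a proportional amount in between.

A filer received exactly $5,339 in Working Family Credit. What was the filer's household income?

$5,339 is 5,339/8,430 of the full $8,430, so 3,091/8,430 of the $72,000 range has been used: income = $15,000 + $72,000 × 3,091/8,430 = $41,400.

$41,400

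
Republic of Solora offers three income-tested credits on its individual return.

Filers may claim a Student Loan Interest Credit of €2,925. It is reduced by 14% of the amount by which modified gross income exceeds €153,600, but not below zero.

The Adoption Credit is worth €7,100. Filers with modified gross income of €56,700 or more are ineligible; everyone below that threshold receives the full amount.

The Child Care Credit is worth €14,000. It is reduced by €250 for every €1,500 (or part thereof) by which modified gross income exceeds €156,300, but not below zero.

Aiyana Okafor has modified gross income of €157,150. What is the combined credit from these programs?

€16,178

Student Loan Interest Credit: 14% of the €3,550 excess over €153,600 is €497; credit = €2,925 − €497 = €2,428.
Adoption Credit: €157,150 meets or exceeds the €56,700 cutoff, so the credit is €0.
Child Care Credit: income exceeds €156,300 by €850, which is 1 full-or-partial €1,500 increment; reduction = 1 × €250 = €250, leaving €13,750.
Total: €2,428 + €0 + €13,750 = €16,178.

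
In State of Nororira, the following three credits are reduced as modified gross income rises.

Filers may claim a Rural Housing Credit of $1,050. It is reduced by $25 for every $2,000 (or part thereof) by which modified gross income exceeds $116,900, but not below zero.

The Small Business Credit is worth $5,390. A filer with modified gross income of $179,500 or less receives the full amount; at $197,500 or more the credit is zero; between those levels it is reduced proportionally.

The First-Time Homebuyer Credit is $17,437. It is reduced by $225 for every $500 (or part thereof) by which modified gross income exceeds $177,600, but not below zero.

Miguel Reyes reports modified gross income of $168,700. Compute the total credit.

Rural Housing Credit: income exceeds $116,900 by $51,800, which is 26 full-or-partial $2,000 increments; reduction = 26 × $25 = $650, leaving $400.
Small Business Credit: $168,700 is at or below the $179,500 threshold, so the full $5,390 applies.
First-Time Homebuyer Credit: $168,700 is at or below the $177,600 threshold, so the full $17,437 applies.
Total: $400 + $5,390 + $17,437 = $23,227.

$23,227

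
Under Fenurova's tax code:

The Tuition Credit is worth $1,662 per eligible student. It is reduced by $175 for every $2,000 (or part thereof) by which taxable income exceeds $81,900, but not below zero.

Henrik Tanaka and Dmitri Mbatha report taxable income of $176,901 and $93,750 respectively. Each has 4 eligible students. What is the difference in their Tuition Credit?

$5,598

Henrik ($176,901): Tuition Credit: base = 4 × $1,662 = $6,648. income exceeds $81,900 by $95,001 → 48 increments × $175 = $8,400 ≥ base, so the credit is $0.
Dmitri ($93,750): Tuition Credit: base = 4 × $1,662 = $6,648. income exceeds $81,900 by $11,850, which is 6 full-or-partial $2,000 increments; reduction = 6 × $175 = $1,050, leaving $5,598.
Difference: |$0 − $5,598| = $5,598.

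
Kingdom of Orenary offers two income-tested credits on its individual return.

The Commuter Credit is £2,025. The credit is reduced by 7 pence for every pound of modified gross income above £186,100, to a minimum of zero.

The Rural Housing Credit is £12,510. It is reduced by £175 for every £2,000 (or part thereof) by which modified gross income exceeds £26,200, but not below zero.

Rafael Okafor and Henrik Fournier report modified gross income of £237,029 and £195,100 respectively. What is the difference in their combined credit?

£1,395

Rafael (£237,029): Commuter Credit: 7% of the £50,929 excess over £186,100 is £3,565.03 ≥ base, so the credit is £0. Rural Housing Credit: income exceeds £26,200 by £210,829 → 106 increments × £175 = £18,550 ≥ base, so the credit is £0. total £0 + £0 = £0
Henrik (£195,100): Commuter Credit: 7% of the £9,000 excess over £186,100 is £630; credit = £2,025 − £630 = £1,395. Rural Housing Credit: income exceeds £26,200 by £168,900 → 85 increments × £175 = £14,875 ≥ base, so the credit is £0. total £1,395 + £0 = £1,395
Difference: |£0 − £1,395| = £1,395.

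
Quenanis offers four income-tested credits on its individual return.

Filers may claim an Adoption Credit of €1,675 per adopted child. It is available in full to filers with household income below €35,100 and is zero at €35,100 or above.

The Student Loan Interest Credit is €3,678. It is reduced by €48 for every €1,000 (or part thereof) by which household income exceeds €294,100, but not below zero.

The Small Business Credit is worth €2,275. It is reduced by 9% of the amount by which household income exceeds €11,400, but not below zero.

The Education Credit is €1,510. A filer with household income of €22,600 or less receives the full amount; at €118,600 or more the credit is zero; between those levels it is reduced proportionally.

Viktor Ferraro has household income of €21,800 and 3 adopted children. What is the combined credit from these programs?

€11,552

Adoption Credit: base = 3 × €1,675 = €5,025. €21,800 is below the €35,100 cutoff, so the full €5,025 applies.
Student Loan Interest Credit: €21,800 is at or below the €294,100 threshold, so the full €3,678 applies.
Small Business Credit: 9% of the €10,400 excess over €11,400 is €936; credit = €2,275 − €936 = €1,339.
Education Credit: €21,800 is at or below the €22,600 threshold, so the full €1,510 applies.
Total: €5,025 + €3,678 + €1,339 + €1,510 = €11,552.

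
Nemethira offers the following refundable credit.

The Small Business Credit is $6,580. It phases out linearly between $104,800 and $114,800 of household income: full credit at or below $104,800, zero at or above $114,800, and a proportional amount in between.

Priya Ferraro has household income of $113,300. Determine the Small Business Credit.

Small Business Credit: $113,300 is $8,500 into a $10,000 phase-out range, leaving 1,500/10,000 of the credit: $6,580 × 1,500/10,000 = $987.

$987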